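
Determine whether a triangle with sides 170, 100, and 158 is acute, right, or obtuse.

Compare the square of the longest side to the sum of squares of the other two: 100² + 158² = 34964 > 28900 = 170².

acute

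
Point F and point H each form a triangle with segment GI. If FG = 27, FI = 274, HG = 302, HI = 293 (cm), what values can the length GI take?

247 < GI < 301

From triangle FGI: |27 − 274| < GI < 27 + 274, i.e. 247 < GI < 301.
From triangle HGI: 9 < GI < 595.
Both must hold, so GI lies in the intersection.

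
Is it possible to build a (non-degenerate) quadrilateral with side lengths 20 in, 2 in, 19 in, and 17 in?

Yes

A quadrilateral exists iff every side is shorter than the sum of the others — equivalently, the longest side is less than the sum of the rest.
Longest side 20 < 38 (sum of the remaining 3), so yes.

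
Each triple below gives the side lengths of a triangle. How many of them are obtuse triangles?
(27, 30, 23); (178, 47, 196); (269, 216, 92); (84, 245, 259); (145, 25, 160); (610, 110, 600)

3

(27,30,23): 23²+27² = 1258 > 900 = 30² → acute
(178,47,196): 47²+178² = 33893 < 38416 = 196² → obtuse
(269,216,92): 92²+216² = 55120 < 72361 = 269² → obtuse
(84,245,259): 84²+245² = 67081 = 259² → right
(145,25,160): 25²+145² = 21650 < 25600 = 160² → obtuse
(610,110,600): 110²+600² = 372100 = 610² → right
3 of the 6 are obtuse.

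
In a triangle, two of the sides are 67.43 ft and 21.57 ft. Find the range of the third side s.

By the triangle inequality, s must be less than 67.43 + 21.57 = 89.00 and greater than |67.43 − 21.57| = 45.86.

45.86 < s < 89.00 (ft)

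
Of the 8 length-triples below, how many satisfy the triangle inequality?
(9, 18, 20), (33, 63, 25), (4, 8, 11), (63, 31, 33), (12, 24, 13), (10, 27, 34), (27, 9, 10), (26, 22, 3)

5

(9,18,20): 9+18 > 20 → valid
(25,33,63): 25+33 ≤ 63 → not valid
(4,8,11): 4+8 > 11 → valid
(31,33,63): 31+33 > 63 → valid
(12,13,24): 12+13 > 24 → valid
(10,27,34): 10+27 > 34 → valid
(9,10,27): 9+10 ≤ 27 → not valid
(3,22,26): 3+22 ≤ 26 → not valid
5 of the 8 triples form a triangle.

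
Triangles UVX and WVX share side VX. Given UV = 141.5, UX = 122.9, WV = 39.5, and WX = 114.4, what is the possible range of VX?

74.9 < VX < 153.9

From triangle UVX: |141.5 − 122.9| < VX < 141.5 + 122.9, i.e. 18.6 < VX < 264.4.
From triangle WVX: 74.9 < VX < 153.9.
Both must hold, so VX lies in the intersection.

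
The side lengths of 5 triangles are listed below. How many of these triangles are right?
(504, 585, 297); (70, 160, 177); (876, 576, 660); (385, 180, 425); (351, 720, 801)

4

(504,585,297): 297²+504² = 342225 = 585² → right
(70,160,177): 70²+160² = 30500 < 31329 = 177² → obtuse
(876,576,660): 576²+660² = 767376 = 876² → right
(385,180,425): 180²+385² = 180625 = 425² → right
(351,720,801): 351²+720² = 641601 = 801² → right
4 of the 5 are right.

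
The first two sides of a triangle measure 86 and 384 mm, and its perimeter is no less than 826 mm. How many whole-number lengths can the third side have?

114

Triangle inequality: 298 < x < 470. Perimeter ≥ 826 gives x ≥ 826 − 86 − 384 = 356.
So 356 ≤ x < 470; integers 356 through 469: 114 values.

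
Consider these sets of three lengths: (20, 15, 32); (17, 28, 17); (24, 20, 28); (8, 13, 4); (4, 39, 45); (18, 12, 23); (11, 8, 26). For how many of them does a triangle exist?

(15,20,32): 15+20 > 32 → valid
(17,17,28): 17+17 > 28 → valid
(20,24,28): 20+24 > 28 → valid
(4,8,13): 4+8 ≤ 13 → not valid
(4,39,45): 4+39 ≤ 45 → not valid
(12,18,23): 12+18 > 23 → valid
(8,11,26): 8+11 ≤ 26 → not valid
4 of the 7 triples form a triangle.

4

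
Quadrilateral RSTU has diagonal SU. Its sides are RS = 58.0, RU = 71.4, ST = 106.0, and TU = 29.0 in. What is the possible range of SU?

From triangle RSU: |58.0 − 71.4| < SU < 58.0 + 71.4, i.e. 13.4 < SU < 129.4.
From triangle TSU: 77.0 < SU < 135.0.
Both must hold, so SU lies in the intersection.

77.0 < SU < 129.4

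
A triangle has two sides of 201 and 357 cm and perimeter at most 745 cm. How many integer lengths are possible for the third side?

Triangle inequality: 156 < x < 558. Perimeter ≤ 745 gives x ≤ 745 − 201 − 357 = 187.
So 156 < x ≤ 187; integers 157 through 187: 31 values.

31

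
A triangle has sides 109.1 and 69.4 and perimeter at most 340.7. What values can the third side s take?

39.7 < s ≤ 162.2

Triangle inequality alone gives 39.7 < s < 178.5.
The perimeter condition gives s ≤ 340.7 − 109.1 − 69.4 = 162.2.
Intersecting the two: 39.7 < s ≤ 162.2.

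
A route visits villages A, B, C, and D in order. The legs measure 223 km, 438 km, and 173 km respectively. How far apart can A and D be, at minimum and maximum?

42 ≤ AD ≤ 834 km

The maximum is all hops collinear in one direction: 223 + 438 + 173 = 834.
The longest hop is 438; the others sum to 396. Folding the others back against it leaves at least 438 − 396 = 42.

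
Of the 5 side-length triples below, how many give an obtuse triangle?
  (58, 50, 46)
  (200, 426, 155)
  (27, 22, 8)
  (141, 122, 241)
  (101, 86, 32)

3

(58,50,46): 46²+50² = 4616 > 3364 = 58² → acute
(200,426,155): 155+200 ≤ 426, not a triangle
(27,22,8): 8²+22² = 548 < 729 = 27² → obtuse
(141,122,241): 122²+141² = 34765 < 58081 = 241² → obtuse
(101,86,32): 32²+86² = 8420 < 10201 = 101² → obtuse
3 of the 5 are obtuse.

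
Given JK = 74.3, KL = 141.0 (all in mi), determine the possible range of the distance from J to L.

By the triangle inequality, |74.3 − 141.0| ≤ JL ≤ 74.3 + 141.0.

66.7 ≤ JL ≤ 215.3 mi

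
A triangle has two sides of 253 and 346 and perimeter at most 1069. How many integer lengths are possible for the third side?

Triangle inequality: 93 < x < 599. Perimeter ≤ 1069 gives x ≤ 1069 − 253 − 346 = 470.
So 93 < x ≤ 470; integers 94 through 470: 377 values.

377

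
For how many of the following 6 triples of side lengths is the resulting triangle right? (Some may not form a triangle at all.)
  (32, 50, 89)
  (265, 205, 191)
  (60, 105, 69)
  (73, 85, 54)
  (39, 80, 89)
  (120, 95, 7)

(32,50,89): 32+50 ≤ 89, not a triangle
(265,205,191): 191²+205² = 78506 > 70225 = 265² → acute
(60,105,69): 60²+69² = 8361 < 11025 = 105² → obtuse
(73,85,54): 54²+73² = 8245 > 7225 = 85² → acute
(39,80,89): 39²+80² = 7921 = 89² → right
(120,95,7): 7+95 ≤ 120, not a triangle
1 of the 6 is right.

1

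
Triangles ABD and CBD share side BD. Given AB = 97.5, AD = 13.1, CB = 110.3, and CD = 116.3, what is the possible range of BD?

From triangle ABD: |97.5 − 13.1| < BD < 97.5 + 13.1, i.e. 84.4 < BD < 110.6.
From triangle CBD: 6.0 < BD < 226.6.
Both must hold, so BD lies in the intersection.

84.4 < BD < 110.6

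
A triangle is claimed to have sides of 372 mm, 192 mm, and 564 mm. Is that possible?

The two shorter sides sum to 564, exactly equal to the longest side 564.
That gives only a degenerate (flat) triangle — the inequality must be strict.

No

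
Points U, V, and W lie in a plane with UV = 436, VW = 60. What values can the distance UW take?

By the triangle inequality, |436 − 60| ≤ UW ≤ 436 + 60.

376 ≤ UW ≤ 496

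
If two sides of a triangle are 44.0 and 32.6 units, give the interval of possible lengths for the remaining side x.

11.4 < x < 76.6 (units)

By the triangle inequality, x must be less than 44.0 + 32.6 = 76.6 and greater than |44.0 − 32.6| = 11.4.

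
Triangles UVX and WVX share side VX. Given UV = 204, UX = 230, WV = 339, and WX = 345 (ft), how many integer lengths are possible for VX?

407

From triangle UVX: 26 < VX < 434.
From triangle WVX: 6 < VX < 684.
Intersection: 26 < VX < 434, so integers 27 through 433: 407 values.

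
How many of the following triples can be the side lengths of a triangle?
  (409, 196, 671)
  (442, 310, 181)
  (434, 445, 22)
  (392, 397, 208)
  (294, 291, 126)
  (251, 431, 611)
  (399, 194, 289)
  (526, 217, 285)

(196,409,671): 196+409 ≤ 671 → not valid
(181,310,442): 181+310 > 442 → valid
(22,434,445): 22+434 > 445 → valid
(208,392,397): 208+392 > 397 → valid
(126,291,294): 126+291 > 294 → valid
(251,431,611): 251+431 > 611 → valid
(194,289,399): 194+289 > 399 → valid
(217,285,526): 217+285 ≤ 526 → not valid
6 of the 8 triples form a triangle.

6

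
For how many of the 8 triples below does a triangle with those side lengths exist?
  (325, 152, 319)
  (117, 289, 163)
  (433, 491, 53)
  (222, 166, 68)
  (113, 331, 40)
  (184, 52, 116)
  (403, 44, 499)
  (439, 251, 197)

3

(152,319,325): 152+319 > 325 → valid
(117,163,289): 117+163 ≤ 289 → not valid
(53,433,491): 53+433 ≤ 491 → not valid
(68,166,222): 68+166 > 222 → valid
(40,113,331): 40+113 ≤ 331 → not valid
(52,116,184): 52+116 ≤ 184 → not valid
(44,403,499): 44+403 ≤ 499 → not valid
(197,251,439): 197+251 > 439 → valid
3 of the 8 triples form a triangle.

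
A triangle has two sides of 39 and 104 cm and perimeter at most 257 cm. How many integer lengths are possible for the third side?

49

Triangle inequality: 65 < x < 143. Perimeter ≤ 257 gives x ≤ 257 − 39 − 104 = 114.
So 65 < x ≤ 114; integers 66 through 114: 49 values.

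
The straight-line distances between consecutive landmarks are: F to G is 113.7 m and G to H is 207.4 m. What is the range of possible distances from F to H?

93.7 ≤ FH ≤ 321.1 m

By the triangle inequality, |113.7 − 207.4| ≤ FH ≤ 113.7 + 207.4.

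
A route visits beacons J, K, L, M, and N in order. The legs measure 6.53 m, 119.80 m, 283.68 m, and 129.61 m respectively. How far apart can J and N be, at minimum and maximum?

The maximum is all hops collinear in one direction: 6.53 + 119.80 + 283.68 + 129.61 = 539.62.
The longest hop is 283.68; the others sum to 255.94. Folding the others back against it leaves at least 283.68 − 255.94 = 27.74.

27.74 ≤ JN ≤ 539.62 m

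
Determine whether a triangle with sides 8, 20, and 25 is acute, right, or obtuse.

Compare the square of the longest side to the sum of squares of the other two: 8² + 20² = 464 < 625 = 25².

obtuse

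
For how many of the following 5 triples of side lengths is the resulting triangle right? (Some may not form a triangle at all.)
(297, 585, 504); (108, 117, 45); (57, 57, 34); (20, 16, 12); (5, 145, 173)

(297,585,504): 297²+504² = 342225 = 585² → right
(108,117,45): 45²+108² = 13689 = 117² → right
(57,57,34): 34²+57² = 4405 > 3249 = 57² → acute
(20,16,12): 12²+16² = 400 = 20² → right
(5,145,173): 5+145 ≤ 173, not a triangle
3 of the 5 are right.

3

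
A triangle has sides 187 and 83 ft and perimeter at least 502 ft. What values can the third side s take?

Triangle inequality alone gives 104 < s < 270.
The perimeter condition gives s ≥ 502 − 187 − 83 = 232.
Intersecting the two: 232 ≤ s < 270.

232 ≤ s < 270 ft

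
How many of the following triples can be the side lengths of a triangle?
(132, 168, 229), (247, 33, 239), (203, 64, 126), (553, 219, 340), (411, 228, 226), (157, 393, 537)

5

(132,168,229): 132+168 > 229 → valid
(33,239,247): 33+239 > 247 → valid
(64,126,203): 64+126 ≤ 203 → not valid
(219,340,553): 219+340 > 553 → valid
(226,228,411): 226+228 > 411 → valid
(157,393,537): 157+393 > 537 → valid
5 of the 6 triples form a triangle.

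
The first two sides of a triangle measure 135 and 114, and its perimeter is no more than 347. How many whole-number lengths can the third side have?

Triangle inequality: 21 < x < 249. Perimeter ≤ 347 gives x ≤ 347 − 135 − 114 = 98.
So 21 < x ≤ 98; integers 22 through 98: 77 values.

77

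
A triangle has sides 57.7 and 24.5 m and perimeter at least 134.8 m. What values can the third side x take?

52.6 ≤ x < 82.2 m

Triangle inequality alone gives 33.2 < x < 82.2.
The perimeter condition gives x ≥ 134.8 − 57.7 − 24.5 = 52.6.
Intersecting the two: 52.6 ≤ x < 82.2.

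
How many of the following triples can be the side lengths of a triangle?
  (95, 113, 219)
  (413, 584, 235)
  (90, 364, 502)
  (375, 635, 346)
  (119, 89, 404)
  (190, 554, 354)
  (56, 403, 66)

(95,113,219): 95+113 ≤ 219 → not valid
(235,413,584): 235+413 > 584 → valid
(90,364,502): 90+364 ≤ 502 → not valid
(346,375,635): 346+375 > 635 → valid
(89,119,404): 89+119 ≤ 404 → not valid
(190,354,554): 190+354 ≤ 554 → not valid
(56,66,403): 56+66 ≤ 403 → not valid
2 of the 7 triples form a triangle.

2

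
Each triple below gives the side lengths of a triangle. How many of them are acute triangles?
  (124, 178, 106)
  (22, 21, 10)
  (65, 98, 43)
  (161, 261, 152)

(124,178,106): 106²+124² = 26612 < 31684 = 178² → obtuse
(22,21,10): 10²+21² = 541 > 484 = 22² → acute
(65,98,43): 43²+65² = 6074 < 9604 = 98² → obtuse
(161,261,152): 152²+161² = 49025 < 68121 = 261² → obtuse
1 of the 4 is acute.

1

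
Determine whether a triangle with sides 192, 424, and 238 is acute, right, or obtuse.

Compare the square of the longest side to the sum of squares of the other two: 192² + 238² = 93508 < 179776 = 424².

obtuse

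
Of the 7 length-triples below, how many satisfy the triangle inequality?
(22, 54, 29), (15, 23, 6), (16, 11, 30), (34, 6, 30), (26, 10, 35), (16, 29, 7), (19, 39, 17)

2

(22,29,54): 22+29 ≤ 54 → not valid
(6,15,23): 6+15 ≤ 23 → not valid
(11,16,30): 11+16 ≤ 30 → not valid
(6,30,34): 6+30 > 34 → valid
(10,26,35): 10+26 > 35 → valid
(7,16,29): 7+16 ≤ 29 → not valid
(17,19,39): 17+19 ≤ 39 → not valid
2 of the 7 triples form a triangle.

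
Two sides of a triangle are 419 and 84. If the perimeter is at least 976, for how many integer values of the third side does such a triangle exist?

30

Triangle inequality: 335 < x < 503. Perimeter ≥ 976 gives x ≥ 976 − 419 − 84 = 473.
So 473 ≤ x < 503; integers 473 through 502: 30 values.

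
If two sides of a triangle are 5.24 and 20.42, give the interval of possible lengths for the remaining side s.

15.18 < s < 25.66

By the triangle inequality, s must be less than 5.24 + 20.42 = 25.66 and greater than |5.24 − 20.42| = 15.18.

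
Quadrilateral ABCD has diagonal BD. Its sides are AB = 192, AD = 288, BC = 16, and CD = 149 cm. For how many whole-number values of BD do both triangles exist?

From triangle ABD: 96 < BD < 480.
From triangle CBD: 133 < BD < 165.
Intersection: 133 < BD < 165, so integers 134 through 164: 31 values.

31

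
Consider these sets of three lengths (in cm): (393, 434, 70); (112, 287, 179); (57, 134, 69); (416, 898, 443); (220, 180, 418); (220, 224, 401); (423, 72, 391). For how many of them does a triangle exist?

4

(70,393,434): 70+393 > 434 → valid
(112,179,287): 112+179 > 287 → valid
(57,69,134): 57+69 ≤ 134 → not valid
(416,443,898): 416+443 ≤ 898 → not valid
(180,220,418): 180+220 ≤ 418 → not valid
(220,224,401): 220+224 > 401 → valid
(72,391,423): 72+391 > 423 → valid
4 of the 7 triples form a triangle.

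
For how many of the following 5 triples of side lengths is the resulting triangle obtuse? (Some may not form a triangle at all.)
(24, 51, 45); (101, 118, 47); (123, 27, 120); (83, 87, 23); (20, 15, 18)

2

(24,51,45): 24²+45² = 2601 = 51² → right
(101,118,47): 47²+101² = 12410 < 13924 = 118² → obtuse
(123,27,120): 27²+120² = 15129 = 123² → right
(83,87,23): 23²+83² = 7418 < 7569 = 87² → obtuse
(20,15,18): 15²+18² = 549 > 400 = 20² → acute
2 of the 5 are obtuse.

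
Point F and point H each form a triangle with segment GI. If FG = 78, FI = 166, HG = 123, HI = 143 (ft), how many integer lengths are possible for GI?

From triangle FGI: 88 < GI < 244.
From triangle HGI: 20 < GI < 266.
Intersection: 88 < GI < 244, so integers 89 through 243: 155 values.

155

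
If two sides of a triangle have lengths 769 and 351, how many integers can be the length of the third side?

The third side lies in the open interval (418, 1120).
Integers from 419 to 1119 inclusive: 1119 − 419 + 1 = 701.

701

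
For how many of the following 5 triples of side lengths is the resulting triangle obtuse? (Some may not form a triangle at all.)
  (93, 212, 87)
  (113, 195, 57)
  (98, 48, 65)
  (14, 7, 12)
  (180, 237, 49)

2

(93,212,87): 87+93 ≤ 212, not a triangle
(113,195,57): 57+113 ≤ 195, not a triangle
(98,48,65): 48²+65² = 6529 < 9604 = 98² → obtuse
(14,7,12): 7²+12² = 193 < 196 = 14² → obtuse
(180,237,49): 49+180 ≤ 237, not a triangle
2 of the 5 are obtuse.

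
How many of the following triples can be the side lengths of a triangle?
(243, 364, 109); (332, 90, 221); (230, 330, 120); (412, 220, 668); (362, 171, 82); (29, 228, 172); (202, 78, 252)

2

(109,243,364): 109+243 ≤ 364 → not valid
(90,221,332): 90+221 ≤ 332 → not valid
(120,230,330): 120+230 > 330 → valid
(220,412,668): 220+412 ≤ 668 → not valid
(82,171,362): 82+171 ≤ 362 → not valid
(29,172,228): 29+172 ≤ 228 → not valid
(78,202,252): 78+202 > 252 → valid
2 of the 7 triples form a triangle.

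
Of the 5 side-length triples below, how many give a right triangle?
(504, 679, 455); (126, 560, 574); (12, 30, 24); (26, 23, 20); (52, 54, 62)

2

(504,679,455): 455²+504² = 461041 = 679² → right
(126,560,574): 126²+560² = 329476 = 574² → right
(12,30,24): 12²+24² = 720 < 900 = 30² → obtuse
(26,23,20): 20²+23² = 929 > 676 = 26² → acute
(52,54,62): 52²+54² = 5620 > 3844 = 62² → acute
2 of the 5 are right.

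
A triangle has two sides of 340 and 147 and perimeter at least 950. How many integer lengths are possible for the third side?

Triangle inequality: 193 < x < 487. Perimeter ≥ 950 gives x ≥ 950 − 340 − 147 = 463.
So 463 ≤ x < 487; integers 463 through 486: 24 values.

24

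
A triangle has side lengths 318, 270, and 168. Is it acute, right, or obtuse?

Compare the square of the longest side to the sum of squares of the other two: 168² + 270² = 101124 = 318².

right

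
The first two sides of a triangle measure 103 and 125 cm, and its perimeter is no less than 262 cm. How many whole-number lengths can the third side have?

194

Triangle inequality: 22 < x < 228. Perimeter ≥ 262 gives x ≥ 262 − 103 − 125 = 34.
So 34 ≤ x < 228; integers 34 through 227: 194 values.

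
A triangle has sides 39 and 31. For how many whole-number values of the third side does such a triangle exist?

The third side lies in the open interval (8, 70).
Integers from 9 to 69 inclusive: 69 − 9 + 1 = 61.

61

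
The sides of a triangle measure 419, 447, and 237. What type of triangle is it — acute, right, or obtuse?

acute

Compare the square of the longest side to the sum of squares of the other two: 237² + 419² = 231730 > 199809 = 447².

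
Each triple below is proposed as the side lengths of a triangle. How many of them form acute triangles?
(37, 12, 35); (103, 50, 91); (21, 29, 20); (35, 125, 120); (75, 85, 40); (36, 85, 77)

1

(37,12,35): 12²+35² = 1369 = 37² → right
(103,50,91): 50²+91² = 10781 > 10609 = 103² → acute
(21,29,20): 20²+21² = 841 = 29² → right
(35,125,120): 35²+120² = 15625 = 125² → right
(75,85,40): 40²+75² = 7225 = 85² → right
(36,85,77): 36²+77² = 7225 = 85² → right
1 of the 6 is acute.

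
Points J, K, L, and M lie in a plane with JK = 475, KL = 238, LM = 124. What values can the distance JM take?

The maximum is all hops collinear in one direction: 475 + 238 + 124 = 837.
The longest hop is 475; the others sum to 362. Folding the others back against it leaves at least 475 − 362 = 113.

113 ≤ JM ≤ 837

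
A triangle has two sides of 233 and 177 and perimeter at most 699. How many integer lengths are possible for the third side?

Triangle inequality: 56 < x < 410. Perimeter ≤ 699 gives x ≤ 699 − 233 − 177 = 289.
So 56 < x ≤ 289; integers 57 through 289: 233 values.

233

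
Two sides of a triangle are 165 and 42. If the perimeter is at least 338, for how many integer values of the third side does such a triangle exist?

76

Triangle inequality: 123 < x < 207. Perimeter ≥ 338 gives x ≥ 338 − 165 − 42 = 131.
So 131 ≤ x < 207; integers 131 through 206: 76 values.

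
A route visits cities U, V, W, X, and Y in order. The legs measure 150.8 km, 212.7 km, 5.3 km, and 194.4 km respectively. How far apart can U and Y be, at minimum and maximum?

0 ≤ UY ≤ 563.2 km

The maximum is all hops collinear in one direction: 150.8 + 212.7 + 5.3 + 194.4 = 563.2.
The longest hop is 212.7; the others sum to 350.5. Since 212.7 ≤ 350.5, the path can fold back on itself completely, so the minimum distance is 0.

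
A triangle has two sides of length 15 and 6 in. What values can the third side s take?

By the triangle inequality, s must be less than 15 + 6 = 21 and greater than |15 − 6| = 9.

9 < s < 21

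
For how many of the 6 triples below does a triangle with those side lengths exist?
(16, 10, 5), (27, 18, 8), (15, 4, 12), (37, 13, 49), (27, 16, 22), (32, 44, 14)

(5,10,16): 5+10 ≤ 16 → not valid
(8,18,27): 8+18 ≤ 27 → not valid
(4,12,15): 4+12 > 15 → valid
(13,37,49): 13+37 > 49 → valid
(16,22,27): 16+22 > 27 → valid
(14,32,44): 14+32 > 44 → valid
4 of the 6 triples form a triangle.

4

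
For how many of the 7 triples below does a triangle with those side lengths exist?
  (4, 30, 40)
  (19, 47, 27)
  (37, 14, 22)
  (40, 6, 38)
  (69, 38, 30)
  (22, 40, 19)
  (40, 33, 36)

(4,30,40): 4+30 ≤ 40 → not valid
(19,27,47): 19+27 ≤ 47 → not valid
(14,22,37): 14+22 ≤ 37 → not valid
(6,38,40): 6+38 > 40 → valid
(30,38,69): 30+38 ≤ 69 → not valid
(19,22,40): 19+22 > 40 → valid
(33,36,40): 33+36 > 40 → valid
3 of the 7 triples form a triangle.

3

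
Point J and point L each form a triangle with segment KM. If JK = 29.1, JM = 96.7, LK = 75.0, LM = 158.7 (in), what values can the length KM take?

From triangle JKM: |29.1 − 96.7| < KM < 29.1 + 96.7, i.e. 67.6 < KM < 125.8.
From triangle LKM: 83.7 < KM < 233.7.
Both must hold, so KM lies in the intersection.

83.7 < KM < 125.8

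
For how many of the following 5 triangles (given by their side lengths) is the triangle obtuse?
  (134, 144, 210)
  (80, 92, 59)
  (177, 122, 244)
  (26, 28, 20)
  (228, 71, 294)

(134,144,210): 134²+144² = 38692 < 44100 = 210² → obtuse
(80,92,59): 59²+80² = 9881 > 8464 = 92² → acute
(177,122,244): 122²+177² = 46213 < 59536 = 244² → obtuse
(26,28,20): 20²+26² = 1076 > 784 = 28² → acute
(228,71,294): 71²+228² = 57025 < 86436 = 294² → obtuse
3 of the 5 are obtuse.

3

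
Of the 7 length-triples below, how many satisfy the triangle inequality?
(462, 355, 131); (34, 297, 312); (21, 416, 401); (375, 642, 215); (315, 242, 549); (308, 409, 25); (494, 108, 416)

5

(131,355,462): 131+355 > 462 → valid
(34,297,312): 34+297 > 312 → valid
(21,401,416): 21+401 > 416 → valid
(215,375,642): 215+375 ≤ 642 → not valid
(242,315,549): 242+315 > 549 → valid
(25,308,409): 25+308 ≤ 409 → not valid
(108,416,494): 108+416 > 494 → valid
5 of the 7 triples form a triangle.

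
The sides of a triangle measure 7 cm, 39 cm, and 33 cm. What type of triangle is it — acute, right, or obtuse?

Compare the square of the longest side to the sum of squares of the other two: 7² + 33² = 1138 < 1521 = 39².

obtuse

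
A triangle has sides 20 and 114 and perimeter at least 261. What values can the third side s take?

Triangle inequality alone gives 94 < s < 134.
The perimeter condition gives s ≥ 261 − 20 − 114 = 127.
Intersecting the two: 127 ≤ s < 134.

127 ≤ s < 134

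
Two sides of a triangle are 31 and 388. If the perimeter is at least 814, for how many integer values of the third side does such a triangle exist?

Triangle inequality: 357 < x < 419. Perimeter ≥ 814 gives x ≥ 814 − 31 − 388 = 395.
So 395 ≤ x < 419; integers 395 through 418: 24 values.

24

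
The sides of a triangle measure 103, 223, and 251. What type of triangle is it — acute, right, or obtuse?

Compare the square of the longest side to the sum of squares of the other two: 103² + 223² = 60338 < 63001 = 251².

obtuse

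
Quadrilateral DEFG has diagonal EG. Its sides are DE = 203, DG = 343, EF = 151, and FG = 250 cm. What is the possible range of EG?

From triangle DEG: |203 − 343| < EG < 203 + 343, i.e. 140 < EG < 546.
From triangle FEG: 99 < EG < 401.
Both must hold, so EG lies in the intersection.

140 < EG < 401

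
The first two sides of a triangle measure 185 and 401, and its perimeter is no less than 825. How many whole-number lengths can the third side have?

347

Triangle inequality: 216 < x < 586. Perimeter ≥ 825 gives x ≥ 825 − 185 − 401 = 239.
So 239 ≤ x < 586; integers 239 through 585: 347 values.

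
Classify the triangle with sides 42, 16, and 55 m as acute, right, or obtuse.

Compare the square of the longest side to the sum of squares of the other two: 16² + 42² = 2020 < 3025 = 55².

obtuse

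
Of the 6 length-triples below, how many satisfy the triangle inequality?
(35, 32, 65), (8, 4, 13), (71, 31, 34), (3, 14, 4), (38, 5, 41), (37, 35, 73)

2

(32,35,65): 32+35 > 65 → valid
(4,8,13): 4+8 ≤ 13 → not valid
(31,34,71): 31+34 ≤ 71 → not valid
(3,4,14): 3+4 ≤ 14 → not valid
(5,38,41): 5+38 > 41 → valid
(35,37,73): 35+37 ≤ 73 → not valid
2 of the 6 triples form a triangle.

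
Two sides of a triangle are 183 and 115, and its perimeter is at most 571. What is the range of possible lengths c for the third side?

68 < c ≤ 273

Triangle inequality alone gives 68 < c < 298.
The perimeter condition gives c ≤ 571 − 183 − 115 = 273.
Intersecting the two: 68 < c ≤ 273.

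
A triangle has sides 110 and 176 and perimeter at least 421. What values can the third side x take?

Triangle inequality alone gives 66 < x < 286.
The perimeter condition gives x ≥ 421 − 110 − 176 = 135.
Intersecting the two: 135 ≤ x < 286.

135 ≤ x < 286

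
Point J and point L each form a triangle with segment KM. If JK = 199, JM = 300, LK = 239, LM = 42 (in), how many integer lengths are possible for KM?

83

From triangle JKM: 101 < KM < 499.
From triangle LKM: 197 < KM < 281.
Intersection: 197 < KM < 281, so integers 198 through 280: 83 values.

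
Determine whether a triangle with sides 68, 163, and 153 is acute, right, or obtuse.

Compare the square of the longest side to the sum of squares of the other two: 68² + 153² = 28033 > 26569 = 163².

acute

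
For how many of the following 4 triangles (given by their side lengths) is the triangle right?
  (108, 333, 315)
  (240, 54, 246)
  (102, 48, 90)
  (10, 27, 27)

3

(108,333,315): 108²+315² = 110889 = 333² → right
(240,54,246): 54²+240² = 60516 = 246² → right
(102,48,90): 48²+90² = 10404 = 102² → right
(10,27,27): 10²+27² = 829 > 729 = 27² → acute
3 of the 4 are right.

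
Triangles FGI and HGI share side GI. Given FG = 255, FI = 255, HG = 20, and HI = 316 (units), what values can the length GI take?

296 < GI < 336

From triangle FGI: |255 − 255| < GI < 255 + 255, i.e. 0 < GI < 510.
From triangle HGI: 296 < GI < 336.
Both must hold, so GI lies in the intersection.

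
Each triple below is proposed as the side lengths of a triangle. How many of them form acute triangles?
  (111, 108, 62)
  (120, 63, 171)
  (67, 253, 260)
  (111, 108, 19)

2

(111,108,62): 62²+108² = 15508 > 12321 = 111² → acute
(120,63,171): 63²+120² = 18369 < 29241 = 171² → obtuse
(67,253,260): 67²+253² = 68498 > 67600 = 260² → acute
(111,108,19): 19²+108² = 12025 < 12321 = 111² → obtuse
2 of the 4 are acute.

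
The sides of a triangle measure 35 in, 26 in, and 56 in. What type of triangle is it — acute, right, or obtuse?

obtuse

Compare the square of the longest side to the sum of squares of the other two: 26² + 35² = 1901 < 3136 = 56².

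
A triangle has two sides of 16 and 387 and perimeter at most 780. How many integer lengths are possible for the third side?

6

Triangle inequality: 371 < x < 403. Perimeter ≤ 780 gives x ≤ 780 − 16 − 387 = 377.
So 371 < x ≤ 377; integers 372 through 377: 6 values.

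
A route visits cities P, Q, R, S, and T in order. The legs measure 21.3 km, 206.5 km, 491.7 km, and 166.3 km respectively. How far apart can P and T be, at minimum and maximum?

The maximum is all hops collinear in one direction: 21.3 + 206.5 + 491.7 + 166.3 = 885.8.
The longest hop is 491.7; the others sum to 394.1. Folding the others back against it leaves at least 491.7 − 394.1 = 97.6.

97.6 ≤ PT ≤ 885.8 km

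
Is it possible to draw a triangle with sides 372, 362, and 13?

Yes

The longest side is 372, and the other two sum to 375.
Since 375 > 372, the triangle inequality holds.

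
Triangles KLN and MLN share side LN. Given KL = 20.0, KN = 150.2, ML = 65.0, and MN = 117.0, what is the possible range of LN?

130.2 < LN < 170.2

From triangle KLN: |20.0 − 150.2| < LN < 20.0 + 150.2, i.e. 130.2 < LN < 170.2.
From triangle MLN: 52.0 < LN < 182.0.
Both must hold, so LN lies in the intersection.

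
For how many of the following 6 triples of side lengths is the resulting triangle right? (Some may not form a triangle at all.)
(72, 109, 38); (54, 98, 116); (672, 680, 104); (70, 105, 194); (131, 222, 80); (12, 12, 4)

(72,109,38): 38²+72² = 6628 < 11881 = 109² → obtuse
(54,98,116): 54²+98² = 12520 < 13456 = 116² → obtuse
(672,680,104): 104²+672² = 462400 = 680² → right
(70,105,194): 70+105 ≤ 194, not a triangle
(131,222,80): 80+131 ≤ 222, not a triangle
(12,12,4): 4²+12² = 160 > 144 = 12² → acute
1 of the 6 is right.

1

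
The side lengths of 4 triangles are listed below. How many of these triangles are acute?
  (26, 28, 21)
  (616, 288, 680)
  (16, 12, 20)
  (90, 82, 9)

(26,28,21): 21²+26² = 1117 > 784 = 28² → acute
(616,288,680): 288²+616² = 462400 = 680² → right
(16,12,20): 12²+16² = 400 = 20² → right
(90,82,9): 9²+82² = 6805 < 8100 = 90² → obtuse
1 of the 4 is acute.

1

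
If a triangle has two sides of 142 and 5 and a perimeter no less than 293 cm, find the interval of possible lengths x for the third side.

Triangle inequality alone gives 137 < x < 147.
The perimeter condition gives x ≥ 293 − 142 − 5 = 146.
Intersecting the two: 146 ≤ x < 147.

146 ≤ x < 147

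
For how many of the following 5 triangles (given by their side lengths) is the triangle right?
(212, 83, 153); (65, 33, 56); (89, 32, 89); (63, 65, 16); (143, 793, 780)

3

(212,83,153): 83²+153² = 30298 < 44944 = 212² → obtuse
(65,33,56): 33²+56² = 4225 = 65² → right
(89,32,89): 32²+89² = 8945 > 7921 = 89² → acute
(63,65,16): 16²+63² = 4225 = 65² → right
(143,793,780): 143²+780² = 628849 = 793² → right
3 of the 5 are right.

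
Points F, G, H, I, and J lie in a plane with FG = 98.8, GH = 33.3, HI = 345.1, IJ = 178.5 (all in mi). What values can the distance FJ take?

The maximum is all hops collinear in one direction: 98.8 + 33.3 + 345.1 + 178.5 = 655.7.
The longest hop is 345.1; the others sum to 310.6. Folding the others back against it leaves at least 345.1 − 310.6 = 34.5.

34.5 ≤ FJ ≤ 655.7 mi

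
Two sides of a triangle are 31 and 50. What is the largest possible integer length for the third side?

80

The third side must be strictly less than 31 + 50 = 81.
The largest integer below 81 is 80.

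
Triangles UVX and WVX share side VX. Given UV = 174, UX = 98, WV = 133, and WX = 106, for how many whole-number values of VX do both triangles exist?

162

From triangle UVX: 76 < VX < 272.
From triangle WVX: 27 < VX < 239.
Intersection: 76 < VX < 239, so integers 77 through 238: 162 values.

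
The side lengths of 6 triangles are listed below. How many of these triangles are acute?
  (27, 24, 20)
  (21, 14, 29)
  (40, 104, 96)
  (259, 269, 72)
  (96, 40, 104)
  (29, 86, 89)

(27,24,20): 20²+24² = 976 > 729 = 27² → acute
(21,14,29): 14²+21² = 637 < 841 = 29² → obtuse
(40,104,96): 40²+96² = 10816 = 104² → right
(259,269,72): 72²+259² = 72265 < 72361 = 269² → obtuse
(96,40,104): 40²+96² = 10816 = 104² → right
(29,86,89): 29²+86² = 8237 > 7921 = 89² → acute
2 of the 6 are acute.

2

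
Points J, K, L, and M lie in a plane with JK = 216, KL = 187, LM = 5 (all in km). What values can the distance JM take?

The maximum is all hops collinear in one direction: 216 + 187 + 5 = 408.
The longest hop is 216; the others sum to 192. Folding the others back against it leaves at least 216 − 192 = 24.

24 ≤ JM ≤ 408 km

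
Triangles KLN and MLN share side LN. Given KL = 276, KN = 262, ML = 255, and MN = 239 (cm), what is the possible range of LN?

16 < LN < 494

From triangle KLN: |276 − 262| < LN < 276 + 262, i.e. 14 < LN < 538.
From triangle MLN: 16 < LN < 494.
Both must hold, so LN lies in the intersection.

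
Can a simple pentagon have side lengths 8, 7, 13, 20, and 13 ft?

Yes

A pentagon exists iff every side is shorter than the sum of the others — equivalently, the longest side is less than the sum of the rest.
Longest side 20 < 41 (sum of the remaining 4), so yes.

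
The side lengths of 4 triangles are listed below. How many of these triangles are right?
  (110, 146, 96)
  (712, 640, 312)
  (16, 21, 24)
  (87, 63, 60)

3

(110,146,96): 96²+110² = 21316 = 146² → right
(712,640,312): 312²+640² = 506944 = 712² → right
(16,21,24): 16²+21² = 697 > 576 = 24² → acute
(87,63,60): 60²+63² = 7569 = 87² → right
3 of the 4 are right.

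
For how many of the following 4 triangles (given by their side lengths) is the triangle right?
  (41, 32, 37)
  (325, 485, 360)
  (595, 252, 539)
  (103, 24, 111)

2

(41,32,37): 32²+37² = 2393 > 1681 = 41² → acute
(325,485,360): 325²+360² = 235225 = 485² → right
(595,252,539): 252²+539² = 354025 = 595² → right
(103,24,111): 24²+103² = 11185 < 12321 = 111² → obtuse
2 of the 4 are right.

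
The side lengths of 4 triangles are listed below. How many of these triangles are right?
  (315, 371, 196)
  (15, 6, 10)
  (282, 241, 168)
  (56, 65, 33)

(315,371,196): 196²+315² = 137641 = 371² → right
(15,6,10): 6²+10² = 136 < 225 = 15² → obtuse
(282,241,168): 168²+241² = 86305 > 79524 = 282² → acute
(56,65,33): 33²+56² = 4225 = 65² → right
2 of the 4 are right.

2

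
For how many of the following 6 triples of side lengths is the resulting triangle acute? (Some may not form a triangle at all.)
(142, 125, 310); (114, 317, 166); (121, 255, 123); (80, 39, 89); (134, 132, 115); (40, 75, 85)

(142,125,310): 125+142 ≤ 310, not a triangle
(114,317,166): 114+166 ≤ 317, not a triangle
(121,255,123): 121+123 ≤ 255, not a triangle
(80,39,89): 39²+80² = 7921 = 89² → right
(134,132,115): 115²+132² = 30649 > 17956 = 134² → acute
(40,75,85): 40²+75² = 7225 = 85² → right
1 of the 6 is acute.

1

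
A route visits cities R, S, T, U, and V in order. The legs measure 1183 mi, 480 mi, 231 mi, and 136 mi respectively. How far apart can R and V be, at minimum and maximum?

336 ≤ RV ≤ 2030 mi

The maximum is all hops collinear in one direction: 1183 + 480 + 231 + 136 = 2030.
The longest hop is 1183; the others sum to 847. Folding the others back against it leaves at least 1183 − 847 = 336.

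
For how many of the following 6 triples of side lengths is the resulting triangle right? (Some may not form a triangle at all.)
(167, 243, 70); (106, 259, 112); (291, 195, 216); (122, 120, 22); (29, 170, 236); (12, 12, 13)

2

(167,243,70): 70+167 ≤ 243, not a triangle
(106,259,112): 106+112 ≤ 259, not a triangle
(291,195,216): 195²+216² = 84681 = 291² → right
(122,120,22): 22²+120² = 14884 = 122² → right
(29,170,236): 29+170 ≤ 236, not a triangle
(12,12,13): 12²+12² = 288 > 169 = 13² → acute
2 of the 6 are right.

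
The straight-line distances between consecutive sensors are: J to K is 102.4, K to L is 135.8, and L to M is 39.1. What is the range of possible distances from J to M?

The maximum is all hops collinear in one direction: 102.4 + 135.8 + 39.1 = 277.3.
The longest hop is 135.8; the others sum to 141.5. Since 135.8 ≤ 141.5, the path can fold back on itself completely, so the minimum distance is 0.

0 ≤ JM ≤ 277.3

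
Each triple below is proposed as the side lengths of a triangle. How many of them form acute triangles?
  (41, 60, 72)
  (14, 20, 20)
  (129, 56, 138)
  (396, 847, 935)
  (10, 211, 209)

3

(41,60,72): 41²+60² = 5281 > 5184 = 72² → acute
(14,20,20): 14²+20² = 596 > 400 = 20² → acute
(129,56,138): 56²+129² = 19777 > 19044 = 138² → acute
(396,847,935): 396²+847² = 874225 = 935² → right
(10,211,209): 10²+209² = 43781 < 44521 = 211² → obtuse
3 of the 5 are acute.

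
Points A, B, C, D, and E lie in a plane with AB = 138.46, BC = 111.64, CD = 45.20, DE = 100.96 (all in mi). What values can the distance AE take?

The maximum is all hops collinear in one direction: 138.46 + 111.64 + 45.20 + 100.96 = 396.26.
The longest hop is 138.46; the others sum to 257.80. Since 138.46 ≤ 257.80, the path can fold back on itself completely, so the minimum distance is 0.

0 ≤ AE ≤ 396.26 mi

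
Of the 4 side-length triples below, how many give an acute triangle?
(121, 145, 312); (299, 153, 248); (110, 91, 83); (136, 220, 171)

1

(121,145,312): 121+145 ≤ 312, not a triangle
(299,153,248): 153²+248² = 84913 < 89401 = 299² → obtuse
(110,91,83): 83²+91² = 15170 > 12100 = 110² → acute
(136,220,171): 136²+171² = 47737 < 48400 = 220² → obtuse
1 of the 4 is acute.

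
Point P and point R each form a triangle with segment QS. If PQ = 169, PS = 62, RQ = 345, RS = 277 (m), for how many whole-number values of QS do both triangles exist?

From triangle PQS: 107 < QS < 231.
From triangle RQS: 68 < QS < 622.
Intersection: 107 < QS < 231, so integers 108 through 230: 123 values.

123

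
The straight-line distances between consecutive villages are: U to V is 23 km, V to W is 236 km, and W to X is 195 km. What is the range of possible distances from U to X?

The maximum is all hops collinear in one direction: 23 + 236 + 195 = 454.
The longest hop is 236; the others sum to 218. Folding the others back against it leaves at least 236 − 218 = 18.

18 ≤ UX ≤ 454 km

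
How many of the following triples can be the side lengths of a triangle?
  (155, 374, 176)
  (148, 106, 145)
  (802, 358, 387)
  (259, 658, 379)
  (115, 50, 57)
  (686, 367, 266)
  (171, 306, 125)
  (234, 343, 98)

1

(155,176,374): 155+176 ≤ 374 → not valid
(106,145,148): 106+145 > 148 → valid
(358,387,802): 358+387 ≤ 802 → not valid
(259,379,658): 259+379 ≤ 658 → not valid
(50,57,115): 50+57 ≤ 115 → not valid
(266,367,686): 266+367 ≤ 686 → not valid
(125,171,306): 125+171 ≤ 306 → not valid
(98,234,343): 98+234 ≤ 343 → not valid
1 of the 8 triples forms a triangle.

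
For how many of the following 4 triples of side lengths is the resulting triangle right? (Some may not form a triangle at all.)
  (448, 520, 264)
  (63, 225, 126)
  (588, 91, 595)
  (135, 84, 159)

3

(448,520,264): 264²+448² = 270400 = 520² → right
(63,225,126): 63+126 ≤ 225, not a triangle
(588,91,595): 91²+588² = 354025 = 595² → right
(135,84,159): 84²+135² = 25281 = 159² → right
3 of the 4 are right.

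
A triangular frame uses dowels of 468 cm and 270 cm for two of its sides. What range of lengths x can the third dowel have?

By the triangle inequality, x must be less than 468 + 270 = 738 and greater than |468 − 270| = 198.

198 < x < 738 (cm)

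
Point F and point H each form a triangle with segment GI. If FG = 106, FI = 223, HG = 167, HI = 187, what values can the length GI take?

117 < GI < 329

From triangle FGI: |106 − 223| < GI < 106 + 223, i.e. 117 < GI < 329.
From triangle HGI: 20 < GI < 354.
Both must hold, so GI lies in the intersection.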